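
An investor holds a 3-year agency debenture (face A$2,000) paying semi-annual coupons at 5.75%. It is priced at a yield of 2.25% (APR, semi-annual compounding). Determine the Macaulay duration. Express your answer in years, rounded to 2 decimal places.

2.81 years

Periodic yield y = 0.01125. Discount each cash flow and weight by its period:
  t   CF        PV=CF/(1+0.01125)^t    t·PV
  1        57.50        56.8603        56.8603
  2        57.50        56.2278       112.4555
  3        57.50        55.6022       166.8067
  4        57.50        54.9837       219.9347
  5        57.50        54.3720       271.8599
  6     2,057.50     1,923.9272    11,543.5632
  Σ                  2,201.9732    12,371.4804
Price P = Σ PV = 2,201.9732.
Macaulay duration = Σ(t·PV) / P = 12,371.4804 / 2,201.9732 = 5.61836 half-year periods.
In years: 5.61836 / 2 = 2.80918 years.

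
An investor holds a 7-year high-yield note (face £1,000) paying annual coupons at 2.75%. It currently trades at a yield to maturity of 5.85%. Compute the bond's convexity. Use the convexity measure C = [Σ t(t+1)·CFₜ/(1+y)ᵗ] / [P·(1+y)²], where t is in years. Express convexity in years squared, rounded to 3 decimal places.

With y = 0.0585:
  t   CF        PV=CF/(1+0.0585)^t    t·PV        t(t+1)·PV
  1        27.50        25.9802        25.9802          51.9603
  2        27.50        24.5443        49.0886         147.2659
  3        27.50        23.1878        69.5635         278.2540
  4        27.50        21.9063        87.6252         438.1262
  5        27.50        20.6956       103.4781         620.8685
  6        27.50        19.5518       117.3110         821.1771
  7     1,027.50       690.1537     4,831.0756      38,648.6048
  Σ                    826.0197     5,284.1222      41,006.2568
P = 826.0197.
Convexity = Σ t(t+1)·PV / [P·(1+y)²] = 41,006.2568 / (826.0197 × 1.120422) = 44.30758.

44.308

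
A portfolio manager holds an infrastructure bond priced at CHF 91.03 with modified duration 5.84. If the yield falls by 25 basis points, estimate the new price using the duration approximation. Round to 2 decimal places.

Duration approximation: ΔP/P ≈ -D_mod · Δy = -5.84 × (-0.0025) = +0.014600.
New price ≈ 91.03 × (1 + 0.014600) = 92.359038.

CHF 92.36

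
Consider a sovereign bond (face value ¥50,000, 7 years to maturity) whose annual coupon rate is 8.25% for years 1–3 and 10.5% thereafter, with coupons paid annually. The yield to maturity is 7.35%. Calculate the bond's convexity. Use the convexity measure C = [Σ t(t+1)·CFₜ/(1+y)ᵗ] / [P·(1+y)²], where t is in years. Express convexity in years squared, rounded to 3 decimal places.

With y = 0.0735:
  t   CF        PV=CF/(1+0.0735)^t    t·PV        t(t+1)·PV
  1     4,125.00     3,842.5710     3,842.5710       7,685.1421
  2     4,125.00     3,579.4793     7,158.9586      21,476.8758
  3     4,125.00     3,334.4008    10,003.2025      40,012.8101
  4     5,250.00     3,953.2211    15,812.8845      79,064.4227
  5     5,250.00     3,682.5535    18,412.7673     110,476.6036
  6     5,250.00     3,430.4177    20,582.5065     144,077.5455
  7    55,250.00    33,629.3088   235,405.1615   1,883,241.2920
  Σ                 55,451.9523   311,218.0519   2,286,034.6917
P = 55,451.9523.
Convexity = Σ t(t+1)·PV / [P·(1+y)²] = 2,286,034.6917 / (55,451.9523 × 1.152402) = 35.77354.

35.774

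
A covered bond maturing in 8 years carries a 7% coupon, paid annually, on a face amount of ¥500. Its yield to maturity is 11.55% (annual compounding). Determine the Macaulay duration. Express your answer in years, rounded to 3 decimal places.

6.135 years

Periodic yield y = 0.1155. Discount each cash flow and weight by its year:
  t   CF        PV=CF/(1+0.1155)^t    t·PV
  1        35.00        31.3761        31.3761
  2        35.00        28.1274        56.2547
  3        35.00        25.2150        75.6451
  4        35.00        22.6042        90.4169
  5        35.00        20.2638       101.3188
  6        35.00        18.1656       108.9938
  7        35.00        16.2847       113.9932
  8       535.00       223.1502     1,785.2012
  Σ                    385.1870     2,363.1998
Price P = Σ PV = 385.1870.
Macaulay duration = Σ(t·PV) / P = 2,363.1998 / 385.1870 = 6.13520 years.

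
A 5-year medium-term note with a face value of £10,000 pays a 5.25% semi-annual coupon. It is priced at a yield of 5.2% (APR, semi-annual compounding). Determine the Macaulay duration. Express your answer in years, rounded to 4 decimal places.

4.4627 years

Periodic yield y = 0.026. Discount each cash flow and weight by its period:
  t   CF        PV=CF/(1+0.026)^t    t·PV
  1       262.50       255.8480       255.8480
  2       262.50       249.3645       498.7290
  3       262.50       243.0453       729.1359
  4       262.50       236.8863       947.5450
  5       262.50       230.8833     1,154.4165
  6       262.50       225.0324     1,350.1947
  7       262.50       219.3299     1,535.3091
  8       262.50       213.7718     1,710.1744
  9       262.50       208.3546     1,875.1913
  10   10,262.50     7,939.2515    79,392.5155
  Σ                 10,021.7675    89,449.0592
Price P = Σ PV = 10,021.7675.
Macaulay duration = Σ(t·PV) / P = 89,449.0592 / 10,021.7675 = 8.92548 half-year periods.
In years: 8.92548 / 2 = 4.46274 years.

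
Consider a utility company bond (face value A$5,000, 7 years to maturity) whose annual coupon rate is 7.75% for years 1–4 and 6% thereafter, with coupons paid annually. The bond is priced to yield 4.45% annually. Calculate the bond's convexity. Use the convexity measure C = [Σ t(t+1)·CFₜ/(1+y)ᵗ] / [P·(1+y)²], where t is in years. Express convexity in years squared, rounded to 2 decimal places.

39.58

With y = 0.0445:
  t   CF        PV=CF/(1+0.0445)^t    t·PV        t(t+1)·PV
  1       387.50       370.9909       370.9909         741.9818
  2       387.50       355.1852       710.3703       2,131.1110
  3       387.50       340.0528     1,020.1584       4,080.6338
  4       387.50       325.5652     1,302.2607       6,511.3033
  5       300.00       241.3121     1,206.5603       7,239.3619
  6       300.00       231.0312     1,386.1871       9,703.3094
  7     5,300.00     3,907.6599    27,353.6194     218,828.9550
  Σ                  5,771.7972    33,350.1471     249,236.6562
P = 5,771.7972.
Convexity = Σ t(t+1)·PV / [P·(1+y)²] = 249,236.6562 / (5,771.7972 × 1.090980) = 39.58074.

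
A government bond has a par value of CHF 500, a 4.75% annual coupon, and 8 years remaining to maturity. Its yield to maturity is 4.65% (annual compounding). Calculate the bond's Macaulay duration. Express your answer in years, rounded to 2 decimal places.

6.84 years

Periodic yield y = 0.0465. Discount each cash flow and weight by its year:
  t   CF        PV=CF/(1+0.0465)^t    t·PV
  1        23.75        22.6947        22.6947
  2        23.75        21.6863        43.3726
  3        23.75        20.7227        62.1680
  4        23.75        19.8019        79.2076
  5        23.75        18.9220        94.6101
  6        23.75        18.0812       108.4874
  7        23.75        17.2778       120.9448
  8       523.75       364.0912     2,912.7295
  Σ                    503.2778     3,444.2147
Price P = Σ PV = 503.2778.
Macaulay duration = Σ(t·PV) / P = 3,444.2147 / 503.2778 = 6.84357 years.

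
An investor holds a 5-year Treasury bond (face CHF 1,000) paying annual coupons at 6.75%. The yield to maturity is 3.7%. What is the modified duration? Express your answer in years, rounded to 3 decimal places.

Periodic yield y = 0.037. First find Macaulay duration:
  t   CF        PV=CF/(1+0.037)^t    t·PV
  1        67.50        65.0916        65.0916
  2        67.50        62.7692       125.5383
  3        67.50        60.5296       181.5887
  4        67.50        58.3699       233.4795
  5     1,067.50       890.1724     4,450.8618
  Σ                  1,136.9325     5,056.5598
P = 1,136.9325; Macaulay duration = 5,056.5598 / 1,136.9325 = 4.44755 years.
Modified duration = D_Mac / (1 + y) = 4.44755 / 1.037 = 4.28886 years.

4.289 years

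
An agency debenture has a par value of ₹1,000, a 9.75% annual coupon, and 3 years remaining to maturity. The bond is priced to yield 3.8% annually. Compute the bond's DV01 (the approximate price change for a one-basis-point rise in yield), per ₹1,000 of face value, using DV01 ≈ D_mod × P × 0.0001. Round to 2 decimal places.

Periodic yield y = 0.038.
  t   CF        PV=CF/(1+0.038)^t    t·PV
  1        97.50        93.9306        93.9306
  2        97.50        90.4919       180.9839
  3     1,097.50       981.3241     2,943.9723
  Σ                  1,165.7467     3,218.8868
P = 1,165.7467; D_Mac = 2.76122 yrs; D_mod = 2.66014 yrs.
DV01 ≈ 2.66014 × 1,165.7467 × 0.0001 = 0.310105.

₹0.31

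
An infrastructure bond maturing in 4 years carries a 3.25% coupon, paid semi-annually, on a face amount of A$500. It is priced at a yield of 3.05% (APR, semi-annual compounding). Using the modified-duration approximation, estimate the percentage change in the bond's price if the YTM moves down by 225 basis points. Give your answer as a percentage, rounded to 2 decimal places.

+8.39%

Periodic yield y = 0.01525. Modified duration first:
  t   CF        PV=CF/(1+0.01525)^t    t·PV
  1        8.125         8.0030         8.0030
  2        8.125         7.8827        15.7655
  3        8.125         7.7643        23.2930
  4        8.125         7.6477        30.5908
  5        8.125         7.5328        37.6642
  6        8.125         7.4197        44.5181
  7        8.125         7.3082        51.1576
  8      508.125       450.1804     3,601.4432
  Σ                    503.7389     3,812.4353
P = 503.7389; D_Mac = 7.56828 half-year periods = 3.78414 yrs; D_mod = 3.78414/(1+0.01525) = 3.72730 yrs.
ΔP/P ≈ -D_mod · Δy = -3.72730 × (-0.0225) = +0.083864 = +8.3864%.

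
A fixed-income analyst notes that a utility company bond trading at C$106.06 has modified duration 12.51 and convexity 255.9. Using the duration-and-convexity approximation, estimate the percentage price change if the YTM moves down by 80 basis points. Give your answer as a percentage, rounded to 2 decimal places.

+10.83%

Duration effect: -D_mod·Δy = -12.51 × (-0.008) = +0.100080
Convexity effect: ½·C·(Δy)² = 0.5 × 255.9 × (-0.008)² = +0.0081888
ΔP/P ≈ +0.100080 + 0.0081888 = +0.1082688
= +10.82688%.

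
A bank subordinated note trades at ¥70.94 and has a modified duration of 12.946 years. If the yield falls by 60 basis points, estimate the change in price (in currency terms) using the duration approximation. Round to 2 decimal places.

+¥5.51

Duration approximation: ΔP/P ≈ -D_mod · Δy = -12.946 × (-0.006) = +0.077676.
ΔP ≈ 70.94 × (+0.077676) = +5.51033544.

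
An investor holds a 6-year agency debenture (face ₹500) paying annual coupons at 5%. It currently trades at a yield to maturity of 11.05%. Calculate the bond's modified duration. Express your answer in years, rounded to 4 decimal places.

4.6866 years

Periodic yield y = 0.1105. First find Macaulay duration:
  t   CF        PV=CF/(1+0.1105)^t    t·PV
  1        25.00        22.5124        22.5124
  2        25.00        20.2723        40.5446
  3        25.00        18.2551        54.7653
  4        25.00        16.4386        65.7545
  5        25.00        14.8029        74.0146
  6       525.00       279.9290     1,679.5741
  Σ                    372.2103     1,937.1655
P = 372.2103; Macaulay duration = 1,937.1655 / 372.2103 = 5.20449 years.
Modified duration = D_Mac / (1 + y) = 5.20449 / 1.1105 = 4.68662 years.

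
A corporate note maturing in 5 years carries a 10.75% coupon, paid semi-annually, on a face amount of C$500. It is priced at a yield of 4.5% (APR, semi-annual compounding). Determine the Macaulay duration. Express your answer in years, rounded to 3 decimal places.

Periodic yield y = 0.0225. Discount each cash flow and weight by its period:
  t   CF        PV=CF/(1+0.0225)^t    t·PV
  1       26.875        26.2836        26.2836
  2       26.875        25.7053        51.4105
  3       26.875        25.1396        75.4188
  4       26.875        24.5864        98.3457
  5       26.875        24.0454       120.2270
  6       26.875        23.5163       141.0977
  7       26.875        22.9988       160.9916
  8       26.875        22.4927       179.9417
  9       26.875        21.9978       197.9799
  10     526.875       421.7688     4,217.6878
  Σ                    638.5346     5,269.3843
Price P = Σ PV = 638.5346.
Macaulay duration = Σ(t·PV) / P = 5,269.3843 / 638.5346 = 8.25231 half-year periods.
In years: 8.25231 / 2 = 4.12615 years.

4.126 years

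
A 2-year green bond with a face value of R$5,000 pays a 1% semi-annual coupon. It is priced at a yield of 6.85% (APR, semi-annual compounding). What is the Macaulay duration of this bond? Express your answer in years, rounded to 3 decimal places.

Periodic yield y = 0.03425. Discount each cash flow and weight by its period:
  t   CF        PV=CF/(1+0.03425)^t    t·PV
  1        25.00        24.1721        24.1721
  2        25.00        23.3716        46.7433
  3        25.00        22.5977        67.7930
  4     5,025.00     4,391.7130    17,566.8519
  Σ                  4,461.8544    17,705.5602
Price P = Σ PV = 4,461.8544.
Macaulay duration = Σ(t·PV) / P = 17,705.5602 / 4,461.8544 = 3.96821 half-year periods.
In years: 3.96821 / 2 = 1.98410 years.

1.984 years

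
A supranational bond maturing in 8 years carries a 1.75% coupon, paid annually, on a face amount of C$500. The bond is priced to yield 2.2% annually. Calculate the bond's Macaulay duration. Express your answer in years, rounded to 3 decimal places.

Periodic yield y = 0.022. Discount each cash flow and weight by its year:
  t   CF        PV=CF/(1+0.022)^t    t·PV
  1         8.75         8.5616         8.5616
  2         8.75         8.3773        16.7547
  3         8.75         8.1970        24.5910
  4         8.75         8.0206        32.0822
  5         8.75         7.8479        39.2395
  6         8.75         7.6790        46.0738
  7         8.75         7.5137        52.5956
  8       508.75       427.4617     3,419.6940
  Σ                    483.6588     3,639.5925
Price P = Σ PV = 483.6588.
Macaulay duration = Σ(t·PV) / P = 3,639.5925 / 483.6588 = 7.52512 years.

7.525 years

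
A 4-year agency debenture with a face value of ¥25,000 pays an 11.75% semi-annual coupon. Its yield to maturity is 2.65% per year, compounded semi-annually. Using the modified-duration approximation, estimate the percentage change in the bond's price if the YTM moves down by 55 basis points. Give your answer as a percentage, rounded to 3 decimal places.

+1.852%

Periodic yield y = 0.01325. Modified duration first:
  t   CF        PV=CF/(1+0.01325)^t    t·PV
  1     1,468.75     1,449.5435     1,449.5435
  2     1,468.75     1,430.5883     2,861.1765
  3     1,468.75     1,411.8808     4,235.6425
  4     1,468.75     1,393.4180     5,573.6722
  5     1,468.75     1,375.1967     6,875.9834
  6     1,468.75     1,357.2136     8,143.2816
  7     1,468.75     1,339.4657     9,376.2598
  8    26,468.75    23,823.2239   190,585.7913
  Σ                 33,580.5306   229,101.3509
P = 33,580.5306; D_Mac = 6.82245 half-year periods = 3.41122 yrs; D_mod = 3.41122/(1+0.01325) = 3.36662 yrs.
ΔP/P ≈ -D_mod · Δy = -3.36662 × (-0.0055) = +0.018516 = +1.8516%.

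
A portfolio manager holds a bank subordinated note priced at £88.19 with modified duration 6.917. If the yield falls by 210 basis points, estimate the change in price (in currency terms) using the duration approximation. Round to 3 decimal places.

+£12.810

Duration approximation: ΔP/P ≈ -D_mod · Δy = -6.917 × (-0.021) = +0.145257.
ΔP ≈ 88.19 × (+0.145257) = +12.81021483.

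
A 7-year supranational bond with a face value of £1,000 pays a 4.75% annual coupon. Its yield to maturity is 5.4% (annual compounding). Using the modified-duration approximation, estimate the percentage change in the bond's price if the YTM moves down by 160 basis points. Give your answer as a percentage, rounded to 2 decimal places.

Periodic yield y = 0.054. Modified duration first:
  t   CF        PV=CF/(1+0.054)^t    t·PV
  1        47.50        45.0664        45.0664
  2        47.50        42.7575        85.5150
  3        47.50        40.5669       121.7007
  4        47.50        38.4885       153.9541
  5        47.50        36.5166       182.5831
  6        47.50        34.6457       207.8745
  7     1,047.50       724.8861     5,074.2025
  Σ                    962.9278     5,870.8963
P = 962.9278; D_Mac = 6.09692 yrs; D_mod = 6.09692/(1+0.054) = 5.78456 yrs.
ΔP/P ≈ -D_mod · Δy = -5.78456 × (-0.016) = +0.092553 = +9.2553%.

+9.26%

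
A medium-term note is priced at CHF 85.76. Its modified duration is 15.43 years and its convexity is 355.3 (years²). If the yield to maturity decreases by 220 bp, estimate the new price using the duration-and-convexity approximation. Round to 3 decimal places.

CHF 122.246

Duration effect: -D_mod·Δy = -15.43 × (-0.022) = +0.339460
Convexity effect: ½·C·(Δy)² = 0.5 × 355.3 × (-0.022)² = +0.0859826
ΔP/P ≈ +0.339460 + 0.0859826 = +0.4254426
New price ≈ 85.76 × (1 + 0.4254426) = 122.245957376.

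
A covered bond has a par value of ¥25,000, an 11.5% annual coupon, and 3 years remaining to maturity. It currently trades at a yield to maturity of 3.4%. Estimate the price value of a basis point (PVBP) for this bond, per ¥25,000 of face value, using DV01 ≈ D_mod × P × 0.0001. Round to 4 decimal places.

¥8.1047

Periodic yield y = 0.034.
  t   CF        PV=CF/(1+0.034)^t    t·PV
  1     2,875.00     2,780.4642     2,780.4642
  2     2,875.00     2,689.0370     5,378.0739
  3    27,875.00    25,214.6683    75,644.0050
  Σ                 30,684.1695    83,802.5431
P = 30,684.1695; D_Mac = 2.73113 yrs; D_mod = 2.64133 yrs.
DV01 ≈ 2.64133 × 30,684.1695 × 0.0001 = 8.104695.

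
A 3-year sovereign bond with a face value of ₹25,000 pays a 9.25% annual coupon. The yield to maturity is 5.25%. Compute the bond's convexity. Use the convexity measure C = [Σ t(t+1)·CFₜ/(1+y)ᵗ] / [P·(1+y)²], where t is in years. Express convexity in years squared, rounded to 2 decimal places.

With y = 0.0525:
  t   CF        PV=CF/(1+0.0525)^t    t·PV        t(t+1)·PV
  1     2,312.50     2,197.1496     2,197.1496       4,394.2993
  2     2,312.50     2,087.5531     4,175.1062      12,525.3186
  3    27,312.50    23,425.8383    70,277.5148     281,110.0593
  Σ                 27,710.5410    76,649.7707     298,029.6773
P = 27,710.5410.
Convexity = Σ t(t+1)·PV / [P·(1+y)²] = 298,029.6773 / (27,710.5410 × 1.107756) = 9.70891.

9.71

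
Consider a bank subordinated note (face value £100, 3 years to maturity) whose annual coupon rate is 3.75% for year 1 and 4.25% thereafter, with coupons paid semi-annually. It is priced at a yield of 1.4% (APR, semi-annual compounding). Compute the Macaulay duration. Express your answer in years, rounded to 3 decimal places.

Periodic yield y = 0.007. Discount each cash flow and weight by its period:
  t   CF        PV=CF/(1+0.007)^t    t·PV
  1        1.875         1.8620         1.8620
  2        1.875         1.8490         3.6980
  3        2.125         2.0810         6.2430
  4        2.125         2.0665         8.2661
  5        2.125         2.0522        10.2608
  6      102.125        97.9389       587.6334
  Σ                    107.8496       617.9633
Price P = Σ PV = 107.8496.
Macaulay duration = Σ(t·PV) / P = 617.9633 / 107.8496 = 5.72986 half-year periods.
In years: 5.72986 / 2 = 2.86493 years.

2.865 years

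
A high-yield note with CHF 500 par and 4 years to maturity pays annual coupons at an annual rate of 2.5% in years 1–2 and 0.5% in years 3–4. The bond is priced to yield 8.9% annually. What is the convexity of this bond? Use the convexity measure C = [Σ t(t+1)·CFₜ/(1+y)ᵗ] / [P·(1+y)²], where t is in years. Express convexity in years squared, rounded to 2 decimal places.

16.05

With y = 0.089:
  t   CF        PV=CF/(1+0.089)^t    t·PV        t(t+1)·PV
  1        12.50        11.4784        11.4784          22.9568
  2        12.50        10.5403        21.0807          63.2420
  3         2.50         1.9358         5.8073          23.2294
  4       502.50       357.2930     1,429.1721       7,145.8606
  Σ                    381.2476     1,467.5386       7,255.2889
P = 381.2476.
Convexity = Σ t(t+1)·PV / [P·(1+y)²] = 7,255.2889 / (381.2476 × 1.185921) = 16.04693.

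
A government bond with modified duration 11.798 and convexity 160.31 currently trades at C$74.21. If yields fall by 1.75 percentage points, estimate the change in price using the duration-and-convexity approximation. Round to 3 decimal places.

Duration effect: -D_mod·Δy = -11.798 × (-0.0175) = +0.206465
Convexity effect: ½·C·(Δy)² = 0.5 × 160.31 × (-0.0175)² = +0.02454746875
ΔP/P ≈ +0.206465 + 0.02454746875 = +0.23101246875
ΔP ≈ 74.21 × (+0.23101246875) = +17.1434353059375.

+C$17.143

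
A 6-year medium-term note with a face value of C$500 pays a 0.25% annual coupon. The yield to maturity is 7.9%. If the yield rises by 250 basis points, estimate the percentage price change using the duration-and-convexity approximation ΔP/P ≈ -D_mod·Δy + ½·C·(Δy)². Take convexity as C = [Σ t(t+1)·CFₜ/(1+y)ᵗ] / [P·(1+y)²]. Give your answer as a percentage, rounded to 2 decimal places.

-12.67%

With y = 0.079:
  t   CF        PV=CF/(1+0.079)^t    t·PV        t(t+1)·PV
  1         1.25         1.1585         1.1585           2.3170
  2         1.25         1.0737         2.1473           6.4420
  3         1.25         0.9951         2.9852          11.9406
  4         1.25         0.9222         3.6888          18.4440
  5         1.25         0.8547         4.2734          25.6404
  6       501.25       317.6331     1,905.7984      13,340.5891
  Σ                    322.6371     1,920.0516      13,405.3730
P = 322.6371; D_Mac = 5.95112 yrs; D_mod = 5.51540 yrs; C = 35.68795.
Duration effect: -5.51540 × (+0.025) = -0.137885
Convexity effect: 0.5 × 35.68795 × (0.025)² = +0.0111525
ΔP/P ≈ -0.137885 + 0.0111525 = -0.126733 = -12.6733%.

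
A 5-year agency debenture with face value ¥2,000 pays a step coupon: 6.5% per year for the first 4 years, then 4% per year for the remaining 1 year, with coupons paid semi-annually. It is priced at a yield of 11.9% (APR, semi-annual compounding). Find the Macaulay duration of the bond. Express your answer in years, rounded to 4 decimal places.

4.2464 years

Periodic yield y = 0.0595. Discount each cash flow and weight by its period:
  t   CF        PV=CF/(1+0.0595)^t    t·PV
  1        65.00        61.3497        61.3497
  2        65.00        57.9044       115.8088
  3        65.00        54.6526       163.9577
  4        65.00        51.5833       206.3334
  5        65.00        48.6865       243.4325
  6        65.00        45.9523       275.7140
  7        65.00        43.3717       303.6020
  8        65.00        40.9360       327.4882
  9        40.00        23.7767       213.9902
  10    2,040.00     1,144.5125    11,445.1254
  Σ                  1,572.7258    13,356.8019
Price P = Σ PV = 1,572.7258.
Macaulay duration = Σ(t·PV) / P = 13,356.8019 / 1,572.7258 = 8.49277 half-year periods.
In years: 8.49277 / 2 = 4.24639 years.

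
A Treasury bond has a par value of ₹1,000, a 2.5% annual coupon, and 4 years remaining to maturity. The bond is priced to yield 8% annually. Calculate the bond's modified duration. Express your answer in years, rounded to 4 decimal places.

3.5541 years

Periodic yield y = 0.08. First find Macaulay duration:
  t   CF        PV=CF/(1+0.08)^t    t·PV
  1        25.00        23.1481        23.1481
  2        25.00        21.4335        42.8669
  3        25.00        19.8458        59.5374
  4     1,025.00       753.4056     3,013.6224
  Σ                    817.8330     3,139.1749
P = 817.8330; Macaulay duration = 3,139.1749 / 817.8330 = 3.83841 years.
Modified duration = D_Mac / (1 + y) = 3.83841 / 1.08 = 3.55408 years.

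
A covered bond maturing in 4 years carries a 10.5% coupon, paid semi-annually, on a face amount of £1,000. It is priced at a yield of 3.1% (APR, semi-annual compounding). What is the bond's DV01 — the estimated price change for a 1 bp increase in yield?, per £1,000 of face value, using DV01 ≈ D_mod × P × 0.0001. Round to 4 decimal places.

Periodic yield y = 0.0155.
  t   CF        PV=CF/(1+0.0155)^t    t·PV
  1        52.50        51.6987        51.6987
  2        52.50        50.9096       101.8191
  3        52.50        50.1325       150.3976
  4        52.50        49.3673       197.4693
  5        52.50        48.6138       243.0691
  6        52.50        47.8718       287.2308
  7        52.50        47.1411       329.9878
  8     1,052.50       930.6421     7,445.1366
  Σ                  1,276.3769     8,806.8089
P = 1,276.3769; D_Mac = 6.89985 half-year periods = 3.44992 yrs; D_mod = 3.39727 yrs.
DV01 ≈ 3.39727 × 1,276.3769 × 0.0001 = 0.433619.

£0.4336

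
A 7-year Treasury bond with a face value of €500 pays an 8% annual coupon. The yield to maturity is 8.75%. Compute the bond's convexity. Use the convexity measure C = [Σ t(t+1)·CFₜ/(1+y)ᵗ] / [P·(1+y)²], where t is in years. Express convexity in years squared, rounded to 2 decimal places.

With y = 0.0875:
  t   CF        PV=CF/(1+0.0875)^t    t·PV        t(t+1)·PV
  1        40.00        36.7816        36.7816          73.5632
  2        40.00        33.8222        67.6443         202.9330
  3        40.00        31.1008        93.3025         373.2101
  4        40.00        28.5985       114.3939         571.9696
  5        40.00        26.2975       131.4873         788.9235
  6        40.00        24.1816       145.0894       1,015.6257
  7       540.00       300.1849     2,101.2946      16,810.3566
  Σ                    480.9671     2,689.9936      19,836.5819
P = 480.9671.
Convexity = Σ t(t+1)·PV / [P·(1+y)²] = 19,836.5819 / (480.9671 × 1.182656) = 34.87329.

34.87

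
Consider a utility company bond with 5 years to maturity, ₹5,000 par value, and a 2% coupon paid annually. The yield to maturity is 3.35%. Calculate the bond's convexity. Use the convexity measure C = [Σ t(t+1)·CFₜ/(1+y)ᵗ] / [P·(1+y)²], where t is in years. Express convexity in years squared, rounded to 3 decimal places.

26.598

With y = 0.0335:
  t   CF        PV=CF/(1+0.0335)^t    t·PV        t(t+1)·PV
  1       100.00        96.7586        96.7586         193.5172
  2       100.00        93.6222       187.2445         561.7335
  3       100.00        90.5876       271.7627       1,087.0507
  4       100.00        87.6512       350.6050       1,753.0248
  5     5,100.00     4,325.3153    21,626.5765     129,759.4589
  Σ                  4,693.9349    22,532.9472     133,354.7851
P = 4,693.9349.
Convexity = Σ t(t+1)·PV / [P·(1+y)²] = 133,354.7851 / (4,693.9349 × 1.068122) = 26.59810.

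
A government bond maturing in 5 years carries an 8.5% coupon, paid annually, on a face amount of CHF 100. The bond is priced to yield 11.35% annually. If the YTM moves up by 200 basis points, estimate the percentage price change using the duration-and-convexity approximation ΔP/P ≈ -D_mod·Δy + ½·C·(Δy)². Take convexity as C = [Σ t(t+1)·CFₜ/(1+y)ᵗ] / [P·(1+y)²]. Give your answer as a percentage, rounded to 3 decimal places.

-7.212%

With y = 0.1135:
  t   CF        PV=CF/(1+0.1135)^t    t·PV        t(t+1)·PV
  1         8.50         7.6336         7.6336          15.2672
  2         8.50         6.8555        13.7110          41.1329
  3         8.50         6.1567        18.4701          73.8804
  4         8.50         5.5291        22.1166         110.5829
  5       108.50        63.3839       316.9193       1,901.5156
  Σ                     89.5588       378.8505       2,142.3790
P = 89.5588; D_Mac = 4.23019 yrs; D_mod = 3.79900 yrs; C = 19.29335.
Duration effect: -3.79900 × (+0.02) = -0.075980
Convexity effect: 0.5 × 19.29335 × (0.02)² = +0.0038587
ΔP/P ≈ -0.075980 + 0.0038587 = -0.072121 = -7.2121%.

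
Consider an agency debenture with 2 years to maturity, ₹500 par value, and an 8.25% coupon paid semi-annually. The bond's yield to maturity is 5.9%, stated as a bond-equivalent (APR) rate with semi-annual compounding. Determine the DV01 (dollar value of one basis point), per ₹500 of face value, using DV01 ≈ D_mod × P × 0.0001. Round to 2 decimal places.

₹0.10

Periodic yield y = 0.0295.
  t   CF        PV=CF/(1+0.0295)^t    t·PV
  1       20.625        20.0340        20.0340
  2       20.625        19.4599        38.9199
  3       20.625        18.9023        56.7069
  4      520.625       463.4679     1,853.8714
  Σ                    521.8641     1,969.5322
P = 521.8641; D_Mac = 3.77403 half-year periods = 1.88702 yrs; D_mod = 1.83294 yrs.
DV01 ≈ 1.83294 × 521.8641 × 0.0001 = 0.095655.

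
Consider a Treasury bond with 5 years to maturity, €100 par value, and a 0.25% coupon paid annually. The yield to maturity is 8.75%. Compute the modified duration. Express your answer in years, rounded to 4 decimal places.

4.5685 years

Periodic yield y = 0.0875. First find Macaulay duration:
  t   CF        PV=CF/(1+0.0875)^t    t·PV
  1         0.25         0.2299         0.2299
  2         0.25         0.2114         0.4228
  3         0.25         0.1944         0.5831
  4         0.25         0.1787         0.7150
  5       100.25        65.9080       329.5399
  Σ                     66.7224       331.4907
P = 66.7224; Macaulay duration = 331.4907 / 66.7224 = 4.96821 years.
Modified duration = D_Mac / (1 + y) = 4.96821 / 1.0875 = 4.56847 years.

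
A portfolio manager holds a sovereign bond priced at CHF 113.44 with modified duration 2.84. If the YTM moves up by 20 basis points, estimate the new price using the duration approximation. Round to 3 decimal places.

CHF 112.796

Duration approximation: ΔP/P ≈ -D_mod · Δy = -2.84 × (+0.002) = -0.005680.
New price ≈ 113.44 × (1 - 0.005680) = 112.7956608.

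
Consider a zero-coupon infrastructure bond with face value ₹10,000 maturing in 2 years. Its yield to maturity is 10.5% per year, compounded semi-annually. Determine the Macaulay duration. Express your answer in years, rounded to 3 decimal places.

A zero-coupon bond has a single cash flow at maturity, so its Macaulay duration equals its maturity: 2 years.
(Equivalently: 4 semi-annual periods ÷ 2 = 2 years.)

2.000 years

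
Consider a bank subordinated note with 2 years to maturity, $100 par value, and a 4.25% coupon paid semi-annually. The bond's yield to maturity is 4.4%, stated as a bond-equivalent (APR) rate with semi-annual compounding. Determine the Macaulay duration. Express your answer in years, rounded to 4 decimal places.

Periodic yield y = 0.022. Discount each cash flow and weight by its period:
  t   CF        PV=CF/(1+0.022)^t    t·PV
  1        2.125         2.0793         2.0793
  2        2.125         2.0345         4.0690
  3        2.125         1.9907         5.9721
  4      102.125        93.6113       374.4454
  Σ                     99.7158       386.5657
Price P = Σ PV = 99.7158.
Macaulay duration = Σ(t·PV) / P = 386.5657 / 99.7158 = 3.87667 half-year periods.
In years: 3.87667 / 2 = 1.93834 years.

1.9383 years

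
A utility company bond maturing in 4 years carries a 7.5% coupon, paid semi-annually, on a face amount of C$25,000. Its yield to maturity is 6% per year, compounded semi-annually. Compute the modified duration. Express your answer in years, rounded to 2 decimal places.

3.44 years

Periodic yield y = 0.03. First find Macaulay duration:
  t   CF        PV=CF/(1+0.03)^t    t·PV
  1       937.50       910.1942       910.1942
  2       937.50       883.6837     1,767.3673
  3       937.50       857.9453     2,573.8359
  4       937.50       832.9566     3,331.8264
  5       937.50       808.6957     4,043.4787
  6       937.50       785.1415     4,710.8489
  7       937.50       762.2733     5,335.9130
  8    25,937.50    20,475.3020   163,802.4161
  Σ                 26,316.1923   186,475.8806
P = 26,316.1923; Macaulay duration = 186,475.8806 / 26,316.1923 = 7.08598 half-year periods = 3.54299 years.
Modified duration = D_Mac / (1 + y) = 3.54299 / 1.03 = 3.43979 years.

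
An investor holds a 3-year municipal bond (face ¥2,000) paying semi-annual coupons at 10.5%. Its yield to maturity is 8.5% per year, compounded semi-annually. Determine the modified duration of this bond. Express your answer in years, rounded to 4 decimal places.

Periodic yield y = 0.0425. First find Macaulay duration:
  t   CF        PV=CF/(1+0.0425)^t    t·PV
  1       105.00       100.7194       100.7194
  2       105.00        96.6134       193.2267
  3       105.00        92.6747       278.0240
  4       105.00        88.8966       355.5863
  5       105.00        85.2725       426.3625
  6     2,105.00     1,639.8183     9,838.9096
  Σ                  2,103.9948    11,192.8285
P = 2,103.9948; Macaulay duration = 11,192.8285 / 2,103.9948 = 5.31980 half-year periods = 2.65990 years.
Modified duration = D_Mac / (1 + y) = 2.65990 / 1.0425 = 2.55146 years.

2.5515 years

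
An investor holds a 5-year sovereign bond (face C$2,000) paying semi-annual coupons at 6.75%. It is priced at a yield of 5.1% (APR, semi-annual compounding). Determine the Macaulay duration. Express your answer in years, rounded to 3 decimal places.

4.353 years

Periodic yield y = 0.0255. Discount each cash flow and weight by its period:
  t   CF        PV=CF/(1+0.0255)^t    t·PV
  1        67.50        65.8216        65.8216
  2        67.50        64.1848       128.3697
  3        67.50        62.5888       187.7665
  4        67.50        61.0325       244.1300
  5        67.50        59.5149       297.5743
  6        67.50        58.0350       348.2098
  7        67.50        56.5919       396.1432
  8        67.50        55.1847       441.4774
  9        67.50        53.8125       484.3121
  10    2,067.50     1,607.2701    16,072.7012
  Σ                  2,144.0367    18,666.5056
Price P = Σ PV = 2,144.0367.
Macaulay duration = Σ(t·PV) / P = 18,666.5056 / 2,144.0367 = 8.70624 half-year periods.
In years: 8.70624 / 2 = 4.35312 years.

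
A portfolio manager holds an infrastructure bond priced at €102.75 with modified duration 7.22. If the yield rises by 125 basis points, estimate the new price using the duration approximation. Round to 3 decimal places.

Duration approximation: ΔP/P ≈ -D_mod · Δy = -7.22 × (+0.0125) = -0.090250.
New price ≈ 102.75 × (1 - 0.090250) = 93.4768125.

€93.477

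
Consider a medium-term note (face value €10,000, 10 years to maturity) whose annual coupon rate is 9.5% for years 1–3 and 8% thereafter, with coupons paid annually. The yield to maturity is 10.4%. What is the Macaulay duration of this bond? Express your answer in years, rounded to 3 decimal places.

Periodic yield y = 0.104. Discount each cash flow and weight by its year:
  t   CF        PV=CF/(1+0.104)^t    t·PV
  1       950.00       860.5072       860.5072
  2       950.00       779.4450     1,558.8899
  3       950.00       706.0190     2,118.0570
  4       800.00       538.5347     2,154.1388
  5       800.00       487.8032     2,439.0159
  6       800.00       441.8507     2,651.1042
  7       800.00       400.2271     2,801.5896
  8       800.00       362.5245     2,900.1963
  9       800.00       328.3737     2,955.3630
  10   10,800.00     4,015.4389    40,154.3890
  Σ                  8,920.7240    60,593.2509
Price P = Σ PV = 8,920.7240.
Macaulay duration = Σ(t·PV) / P = 60,593.2509 / 8,920.7240 = 6.79241 years.

6.792 years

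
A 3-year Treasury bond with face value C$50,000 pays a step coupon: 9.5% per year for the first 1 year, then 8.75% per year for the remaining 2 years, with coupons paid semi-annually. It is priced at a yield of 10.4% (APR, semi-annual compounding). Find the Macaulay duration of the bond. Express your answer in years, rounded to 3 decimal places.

Periodic yield y = 0.052. Discount each cash flow and weight by its period:
  t   CF        PV=CF/(1+0.052)^t    t·PV
  1     2,375.00     2,257.6046     2,257.6046
  2     2,375.00     2,146.0119     4,292.0239
  3     2,187.50     1,878.8878     5,636.6633
  4     2,187.50     1,786.0150     7,144.0600
  5     2,187.50     1,697.7329     8,488.6645
  6    52,187.50    38,501.0039   231,006.0235
  Σ                 48,267.2561   258,825.0398
Price P = Σ PV = 48,267.2561.
Macaulay duration = Σ(t·PV) / P = 258,825.0398 / 48,267.2561 = 5.36233 half-year periods.
In years: 5.36233 / 2 = 2.68117 years.

2.681 years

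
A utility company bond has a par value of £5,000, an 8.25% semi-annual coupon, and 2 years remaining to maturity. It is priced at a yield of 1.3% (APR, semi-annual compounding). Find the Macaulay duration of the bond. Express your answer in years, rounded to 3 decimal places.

1.892 years

Periodic yield y = 0.0065. Discount each cash flow and weight by its period:
  t   CF        PV=CF/(1+0.0065)^t    t·PV
  1       206.25       204.9180       204.9180
  2       206.25       203.5947       407.1893
  3       206.25       202.2798       606.8395
  4     5,206.25     5,073.0589    20,292.2355
  Σ                  5,683.8514    21,511.1824
Price P = Σ PV = 5,683.8514.
Macaulay duration = Σ(t·PV) / P = 21,511.1824 / 5,683.8514 = 3.78461 half-year periods.
In years: 3.78461 / 2 = 1.89231 years.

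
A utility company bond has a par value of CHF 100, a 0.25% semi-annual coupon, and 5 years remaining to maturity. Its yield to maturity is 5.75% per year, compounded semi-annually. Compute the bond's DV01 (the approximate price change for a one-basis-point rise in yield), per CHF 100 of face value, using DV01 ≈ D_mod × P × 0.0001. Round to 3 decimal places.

Periodic yield y = 0.02875.
  t   CF        PV=CF/(1+0.02875)^t    t·PV
  1        0.125         0.1215         0.1215
  2        0.125         0.1181         0.2362
  3        0.125         0.1148         0.3444
  4        0.125         0.1116         0.4464
  5        0.125         0.1085         0.5424
  6        0.125         0.1055         0.6327
  7        0.125         0.1025         0.7175
  8        0.125         0.0996         0.7971
  9        0.125         0.0969         0.8717
  10     100.125        75.4126       754.1262
  Σ                     76.3916       758.8363
P = 76.3916; D_Mac = 9.93351 half-year periods = 4.96675 yrs; D_mod = 4.82795 yrs.
DV01 ≈ 4.82795 × 76.3916 × 0.0001 = 0.036881.

CHF 0.037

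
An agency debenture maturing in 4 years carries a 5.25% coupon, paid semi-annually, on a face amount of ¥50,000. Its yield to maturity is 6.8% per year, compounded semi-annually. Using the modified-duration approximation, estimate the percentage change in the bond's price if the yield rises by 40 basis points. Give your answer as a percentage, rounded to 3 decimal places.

Periodic yield y = 0.034. Modified duration first:
  t   CF        PV=CF/(1+0.034)^t    t·PV
  1     1,312.50     1,269.3424     1,269.3424
  2     1,312.50     1,227.6038     2,455.2077
  3     1,312.50     1,187.2377     3,561.7132
  4     1,312.50     1,148.1990     4,592.7959
  5     1,312.50     1,110.4439     5,552.2194
  6     1,312.50     1,073.9303     6,443.5816
  7     1,312.50     1,038.6173     7,270.3209
  8    51,312.50    39,269.8158   314,158.5266
  Σ                 47,325.1902   345,303.7077
P = 47,325.1902; D_Mac = 7.29640 half-year periods = 3.64820 yrs; D_mod = 3.64820/(1+0.034) = 3.52824 yrs.
ΔP/P ≈ -D_mod · Δy = -3.52824 × (+0.004) = -0.014113 = -1.4113%.

-1.411%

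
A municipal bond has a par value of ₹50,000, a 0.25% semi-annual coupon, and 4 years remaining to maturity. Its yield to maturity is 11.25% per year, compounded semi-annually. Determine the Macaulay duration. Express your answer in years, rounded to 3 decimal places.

3.977 years

Periodic yield y = 0.05625. Discount each cash flow and weight by its period:
  t   CF        PV=CF/(1+0.05625)^t    t·PV
  1        62.50        59.1716        59.1716
  2        62.50        56.0204       112.0409
  3        62.50        53.0371       159.1113
  4        62.50        50.2126       200.8506
  5        62.50        47.5386       237.6930
  6        62.50        45.0070       270.0418
  7        62.50        42.6101       298.2710
  8    50,062.50    32,313.1099   258,504.8792
  Σ                 32,666.7074   259,842.0594
Price P = Σ PV = 32,666.7074.
Macaulay duration = Σ(t·PV) / P = 259,842.0594 / 32,666.7074 = 7.95434 half-year periods.
In years: 7.95434 / 2 = 3.97717 years.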